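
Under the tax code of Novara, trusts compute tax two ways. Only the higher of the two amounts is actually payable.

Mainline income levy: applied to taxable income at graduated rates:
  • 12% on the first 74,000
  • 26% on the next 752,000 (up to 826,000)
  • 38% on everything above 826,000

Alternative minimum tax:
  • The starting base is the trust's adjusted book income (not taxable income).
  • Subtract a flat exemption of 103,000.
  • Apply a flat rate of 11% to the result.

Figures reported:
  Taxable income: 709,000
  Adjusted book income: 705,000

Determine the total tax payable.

173,980

Mainline income levy:
  74,000 × 12% = 8,880
  635,000 × 26% = 165,100
  → 173,980

Alternative minimum tax:
  Base (adjusted book income): 705,000
  Less exemption 103,000 → base 602,000
  602,000 × 11% = 66,220

173,980 > 66,220, so the mainline income levy governs.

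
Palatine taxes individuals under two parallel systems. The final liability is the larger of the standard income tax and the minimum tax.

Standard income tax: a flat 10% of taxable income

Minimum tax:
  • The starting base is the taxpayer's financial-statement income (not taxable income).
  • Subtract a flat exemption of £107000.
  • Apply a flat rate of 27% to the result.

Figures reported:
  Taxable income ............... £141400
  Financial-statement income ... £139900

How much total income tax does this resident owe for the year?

Standard income tax:
  £141400 × 10% = £14140

Minimum tax:
  Base (financial-statement income): £139900
  Less exemption £107000 → base £32900
  £32900 × 27% = £8883

£14140 > £8883, so the standard income tax governs.

£14140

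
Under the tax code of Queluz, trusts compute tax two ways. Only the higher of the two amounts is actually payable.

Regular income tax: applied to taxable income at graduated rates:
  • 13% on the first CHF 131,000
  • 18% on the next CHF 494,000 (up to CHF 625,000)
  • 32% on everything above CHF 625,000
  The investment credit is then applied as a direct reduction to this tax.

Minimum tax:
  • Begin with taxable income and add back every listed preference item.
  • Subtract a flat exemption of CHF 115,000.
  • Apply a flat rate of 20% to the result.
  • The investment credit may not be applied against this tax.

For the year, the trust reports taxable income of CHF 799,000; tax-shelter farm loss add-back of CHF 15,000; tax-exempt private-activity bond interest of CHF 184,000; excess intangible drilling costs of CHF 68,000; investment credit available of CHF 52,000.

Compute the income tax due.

CHF 190,200

Minimum tax:
  Adjusted income: CHF 799,000 + CHF 15,000 + CHF 184,000 + CHF 68,000 = CHF 1,066,000
  Less exemption CHF 115,000 → base CHF 951,000
  CHF 951,000 × 20% = CHF 190,200

Regular income tax:
  CHF 131,000 × 13% = CHF 17,030
  CHF 494,000 × 18% = CHF 88,920
  CHF 174,000 × 32% = CHF 55,680
  → CHF 161,630
  Less investment credit CHF 52,000 → CHF 109,630

CHF 190,200 > CHF 109,630, so the minimum tax is the binding amount.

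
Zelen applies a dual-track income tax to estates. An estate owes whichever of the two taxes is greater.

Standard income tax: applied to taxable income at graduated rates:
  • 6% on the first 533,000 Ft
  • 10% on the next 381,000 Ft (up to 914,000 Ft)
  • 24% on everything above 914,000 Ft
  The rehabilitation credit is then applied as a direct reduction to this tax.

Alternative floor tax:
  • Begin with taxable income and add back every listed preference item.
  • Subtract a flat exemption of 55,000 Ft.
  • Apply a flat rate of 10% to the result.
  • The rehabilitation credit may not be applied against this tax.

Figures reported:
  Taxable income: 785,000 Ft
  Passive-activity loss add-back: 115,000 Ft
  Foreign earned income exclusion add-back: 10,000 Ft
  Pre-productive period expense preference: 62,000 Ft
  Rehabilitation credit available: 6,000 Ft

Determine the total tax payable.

Alternative floor tax:
  Adjusted income: 785,000 Ft + 115,000 Ft + 10,000 Ft + 62,000 Ft = 972,000 Ft
  Less exemption 55,000 Ft → base 917,000 Ft
  917,000 Ft × 10% = 91,700 Ft

Standard income tax:
  533,000 Ft × 6% = 31,980 Ft
  252,000 Ft × 10% = 25,200 Ft
  → 57,180 Ft
  Less rehabilitation credit 6,000 Ft → 51,180 Ft

91,700 Ft > 51,180 Ft, so the alternative floor tax is the binding amount.

91,700 Ft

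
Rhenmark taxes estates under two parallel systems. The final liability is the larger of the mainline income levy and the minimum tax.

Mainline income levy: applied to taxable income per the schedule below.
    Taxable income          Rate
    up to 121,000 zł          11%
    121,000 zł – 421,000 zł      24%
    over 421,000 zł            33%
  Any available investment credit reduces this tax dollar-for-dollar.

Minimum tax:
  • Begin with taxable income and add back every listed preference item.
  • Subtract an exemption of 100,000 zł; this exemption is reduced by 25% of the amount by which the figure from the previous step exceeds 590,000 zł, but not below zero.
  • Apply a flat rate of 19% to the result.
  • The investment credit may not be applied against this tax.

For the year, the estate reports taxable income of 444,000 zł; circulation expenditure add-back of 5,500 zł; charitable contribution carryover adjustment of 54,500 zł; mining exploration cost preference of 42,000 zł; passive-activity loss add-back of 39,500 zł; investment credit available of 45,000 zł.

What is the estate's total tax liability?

Mainline income levy:
  121,000 zł × 11% = 13,310 zł
  300,000 zł × 24% = 72,000 zł
  23,000 zł × 33% = 7,590 zł
  → 92,900 zł
  Less investment credit 45,000 zł → 47,900 zł

Minimum tax:
  Adjusted income: 444,000 zł + 5,500 zł + 54,500 zł + 42,000 zł + 39,500 zł = 585,500 zł
  Exemption: 585,500 zł ≤ 590,000 zł, so full 100,000 zł applies
  Base: 585,500 zł − 100,000 zł = 485,500 zł
  485,500 zł × 19% = 92,245 zł

92,245 zł > 47,900 zł, so the minimum tax is the binding amount.

92,245 zł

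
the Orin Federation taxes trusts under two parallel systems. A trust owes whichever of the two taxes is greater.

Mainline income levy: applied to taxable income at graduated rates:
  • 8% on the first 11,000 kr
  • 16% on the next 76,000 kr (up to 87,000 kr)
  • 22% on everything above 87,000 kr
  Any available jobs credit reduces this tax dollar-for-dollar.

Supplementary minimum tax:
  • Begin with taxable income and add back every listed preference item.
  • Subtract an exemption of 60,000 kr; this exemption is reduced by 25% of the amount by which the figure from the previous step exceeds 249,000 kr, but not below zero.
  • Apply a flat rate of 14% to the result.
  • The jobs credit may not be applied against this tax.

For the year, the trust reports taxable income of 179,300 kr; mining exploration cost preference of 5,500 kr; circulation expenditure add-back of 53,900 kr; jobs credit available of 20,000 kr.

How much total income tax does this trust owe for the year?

25,018 kr

Mainline income levy:
  11,000 kr × 8% = 880 kr
  76,000 kr × 16% = 12,160 kr
  92,300 kr × 22% = 20,306 kr
  → 33,346 kr
  Less jobs credit 20,000 kr → 13,346 kr

Supplementary minimum tax:
  Adjusted income: 179,300 kr + 5,500 kr + 53,900 kr = 238,700 kr
  Exemption: 238,700 kr ≤ 249,000 kr, so full 60,000 kr applies
  Base: 238,700 kr − 60,000 kr = 178,700 kr
  178,700 kr × 14% = 25,018 kr

25,018 kr > 13,346 kr, so the supplementary minimum tax is the binding amount.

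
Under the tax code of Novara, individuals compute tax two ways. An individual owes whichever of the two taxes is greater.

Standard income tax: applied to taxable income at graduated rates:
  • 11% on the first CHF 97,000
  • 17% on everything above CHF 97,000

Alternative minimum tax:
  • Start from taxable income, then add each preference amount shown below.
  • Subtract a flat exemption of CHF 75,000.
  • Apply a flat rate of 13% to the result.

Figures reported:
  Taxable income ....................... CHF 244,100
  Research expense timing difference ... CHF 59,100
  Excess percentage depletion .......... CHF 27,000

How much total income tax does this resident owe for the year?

CHF 35,677

Standard income tax:
  CHF 97,000 × 11% = CHF 10,670
  CHF 147,100 × 17% = CHF 25,007
  → CHF 35,677

Alternative minimum tax:
  Adjusted income: CHF 244,100 + CHF 59,100 + CHF 27,000 = CHF 330,200
  Less exemption CHF 75,000 → base CHF 255,200
  CHF 255,200 × 13% = CHF 33,176

CHF 35,677 > CHF 33,176, so the standard income tax governs.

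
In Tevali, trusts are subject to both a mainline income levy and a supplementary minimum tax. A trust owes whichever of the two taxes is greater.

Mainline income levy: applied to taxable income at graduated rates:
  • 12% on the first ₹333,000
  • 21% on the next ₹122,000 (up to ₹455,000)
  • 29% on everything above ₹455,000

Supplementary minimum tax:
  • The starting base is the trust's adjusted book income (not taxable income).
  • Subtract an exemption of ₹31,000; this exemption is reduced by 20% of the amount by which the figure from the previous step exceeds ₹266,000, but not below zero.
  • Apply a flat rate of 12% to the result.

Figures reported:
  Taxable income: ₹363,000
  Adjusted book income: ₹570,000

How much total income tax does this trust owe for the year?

₹68,400

Supplementary minimum tax:
  Base (adjusted book income): ₹570,000
  Exemption: 20% × (₹570,000 − ₹266,000) = ₹60,800 ≥ ₹31,000, so the exemption is fully phased out
  Base: ₹570,000 − ₹0 = ₹570,000
  ₹570,000 × 12% = ₹68,400

Mainline income levy:
  ₹333,000 × 12% = ₹39,960
  ₹30,000 × 21% = ₹6,300
  → ₹46,260

₹68,400 > ₹46,260, so the supplementary minimum tax is the binding amount.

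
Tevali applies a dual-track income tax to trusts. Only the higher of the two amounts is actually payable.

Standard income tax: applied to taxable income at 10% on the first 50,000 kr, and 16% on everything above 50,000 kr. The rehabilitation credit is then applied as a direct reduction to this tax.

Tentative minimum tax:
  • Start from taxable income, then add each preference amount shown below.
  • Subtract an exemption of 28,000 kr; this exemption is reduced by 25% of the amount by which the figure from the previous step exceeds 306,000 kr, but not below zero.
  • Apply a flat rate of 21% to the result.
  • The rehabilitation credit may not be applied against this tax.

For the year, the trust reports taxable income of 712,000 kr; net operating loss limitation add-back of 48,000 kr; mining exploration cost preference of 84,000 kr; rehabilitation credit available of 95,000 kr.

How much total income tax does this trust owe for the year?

Standard income tax:
  50,000 kr × 10% = 5,000 kr
  662,000 kr × 16% = 105,920 kr
  → 110,920 kr
  Less rehabilitation credit 95,000 kr → 15,920 kr

Tentative minimum tax:
  Adjusted income: 712,000 kr + 48,000 kr + 84,000 kr = 844,000 kr
  Exemption: 25% × (844,000 kr − 306,000 kr) = 134,500 kr ≥ 28,000 kr, so the exemption is fully phased out
  Base: 844,000 kr − 0 kr = 844,000 kr
  844,000 kr × 21% = 177,240 kr

177,240 kr > 15,920 kr, so the tentative minimum tax is the binding amount.

177,240 kr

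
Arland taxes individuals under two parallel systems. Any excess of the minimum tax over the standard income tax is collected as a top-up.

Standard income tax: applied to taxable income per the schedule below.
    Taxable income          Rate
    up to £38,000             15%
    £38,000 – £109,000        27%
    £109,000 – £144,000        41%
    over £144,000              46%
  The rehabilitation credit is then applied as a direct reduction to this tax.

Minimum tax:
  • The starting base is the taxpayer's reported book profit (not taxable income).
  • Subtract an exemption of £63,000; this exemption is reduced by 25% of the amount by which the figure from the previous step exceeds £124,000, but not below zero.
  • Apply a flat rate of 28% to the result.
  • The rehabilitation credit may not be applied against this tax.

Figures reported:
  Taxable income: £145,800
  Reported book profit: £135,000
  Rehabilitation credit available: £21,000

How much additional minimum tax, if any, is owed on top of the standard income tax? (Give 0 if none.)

Standard income tax:
  £38,000 × 15% = £5,700
  £71,000 × 27% = £19,170
  £35,000 × 41% = £14,350
  £1,800 × 46% = £828
  → £40,048
  Less rehabilitation credit £21,000 → £19,048

Minimum tax:
  Base (reported book profit): £135,000
  Exemption: £63,000 − 25% × (£135,000 − £124,000) = £63,000 − £2,750 = £60,250
  Base: £135,000 − £60,250 = £74,750
  £74,750 × 28% = £20,930

Excess of minimum tax over standard income tax: £20,930 − £19,048 = £1,882.

£1,882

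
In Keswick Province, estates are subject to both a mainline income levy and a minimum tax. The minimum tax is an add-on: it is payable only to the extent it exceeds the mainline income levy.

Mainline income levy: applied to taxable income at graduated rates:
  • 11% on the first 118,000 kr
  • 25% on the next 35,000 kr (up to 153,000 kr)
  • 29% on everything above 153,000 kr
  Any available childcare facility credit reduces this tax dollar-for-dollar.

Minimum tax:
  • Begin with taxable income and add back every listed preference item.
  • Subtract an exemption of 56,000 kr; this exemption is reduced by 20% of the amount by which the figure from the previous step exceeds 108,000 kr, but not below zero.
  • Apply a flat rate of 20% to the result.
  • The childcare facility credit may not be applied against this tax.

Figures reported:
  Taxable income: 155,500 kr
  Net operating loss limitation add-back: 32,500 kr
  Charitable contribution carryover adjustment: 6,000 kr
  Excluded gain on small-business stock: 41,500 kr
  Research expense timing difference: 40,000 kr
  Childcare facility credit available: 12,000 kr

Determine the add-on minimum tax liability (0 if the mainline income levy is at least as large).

Minimum tax:
  Adjusted income: 155,500 kr + 32,500 kr + 6,000 kr + 41,500 kr + 40,000 kr = 275,500 kr
  Exemption: 56,000 kr − 20% × (275,500 kr − 108,000 kr) = 56,000 kr − 33,500 kr = 22,500 kr
  Base: 275,500 kr − 22,500 kr = 253,000 kr
  253,000 kr × 20% = 50,600 kr

Mainline income levy:
  118,000 kr × 11% = 12,980 kr
  35,000 kr × 25% = 8,750 kr
  2,500 kr × 29% = 725 kr
  → 22,455 kr
  Less childcare facility credit 12,000 kr → 10,455 kr

Excess of minimum tax over mainline income levy: 50,600 kr − 10,455 kr = 40,145 kr.

40,145 kr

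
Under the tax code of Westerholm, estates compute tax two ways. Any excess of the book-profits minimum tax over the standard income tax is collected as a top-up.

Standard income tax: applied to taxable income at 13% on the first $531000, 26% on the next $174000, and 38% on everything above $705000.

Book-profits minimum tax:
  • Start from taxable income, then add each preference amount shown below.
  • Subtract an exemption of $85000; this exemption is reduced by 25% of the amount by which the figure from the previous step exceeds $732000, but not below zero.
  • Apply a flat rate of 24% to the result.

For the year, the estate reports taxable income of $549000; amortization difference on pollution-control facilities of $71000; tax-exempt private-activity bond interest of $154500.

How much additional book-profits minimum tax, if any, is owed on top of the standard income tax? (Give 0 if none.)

Standard income tax:
  $531000 × 13% = $69030
  $18000 × 26% = $4680
  → $73710

Book-profits minimum tax:
  Adjusted income: $549000 + $71000 + $154500 = $774500
  Exemption: $85000 − 25% × ($774500 − $732000) = $85000 − $10625 = $74375
  Base: $774500 − $74375 = $700125
  $700125 × 24% = $168030

Excess of book-profits minimum tax over standard income tax: $168030 − $73710 = $94320.

$94320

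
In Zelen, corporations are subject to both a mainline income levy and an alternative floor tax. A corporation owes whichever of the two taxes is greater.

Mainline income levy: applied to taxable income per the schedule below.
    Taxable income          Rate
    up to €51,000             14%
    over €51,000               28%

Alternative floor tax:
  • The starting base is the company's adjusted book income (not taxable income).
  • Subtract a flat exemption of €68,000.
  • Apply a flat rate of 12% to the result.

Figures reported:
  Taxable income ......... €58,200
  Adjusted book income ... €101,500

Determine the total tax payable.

Mainline income levy:
  €51,000 × 14% = €7,140
  €7,200 × 28% = €2,016
  → €9,156

Alternative floor tax:
  Base (adjusted book income): €101,500
  Less exemption €68,000 → base €33,500
  €33,500 × 12% = €4,020

€9,156 > €4,020, so the mainline income levy governs.

€9,156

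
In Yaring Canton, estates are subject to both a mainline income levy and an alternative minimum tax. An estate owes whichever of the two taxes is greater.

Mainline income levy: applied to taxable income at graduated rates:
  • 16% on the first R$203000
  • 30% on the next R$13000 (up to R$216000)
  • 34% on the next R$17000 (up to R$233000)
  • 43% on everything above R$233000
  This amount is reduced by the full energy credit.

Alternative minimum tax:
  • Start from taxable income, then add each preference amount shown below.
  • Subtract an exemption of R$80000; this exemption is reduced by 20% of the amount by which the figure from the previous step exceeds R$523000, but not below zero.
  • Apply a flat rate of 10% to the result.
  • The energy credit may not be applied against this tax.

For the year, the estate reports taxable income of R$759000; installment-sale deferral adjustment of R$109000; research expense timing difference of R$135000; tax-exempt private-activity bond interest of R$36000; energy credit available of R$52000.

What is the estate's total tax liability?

R$216340

Mainline income levy:
  R$203000 × 16% = R$32480
  R$13000 × 30% = R$3900
  R$17000 × 34% = R$5780
  R$526000 × 43% = R$226180
  → R$268340
  Less energy credit R$52000 → R$216340

Alternative minimum tax:
  Adjusted income: R$759000 + R$109000 + R$135000 + R$36000 = R$1039000
  Exemption: 20% × (R$1039000 − R$523000) = R$103200 ≥ R$80000, so the exemption is fully phased out
  Base: R$1039000 − R$0 = R$1039000
  R$1039000 × 10% = R$103900

R$216340 > R$103900, so the mainline income levy governs.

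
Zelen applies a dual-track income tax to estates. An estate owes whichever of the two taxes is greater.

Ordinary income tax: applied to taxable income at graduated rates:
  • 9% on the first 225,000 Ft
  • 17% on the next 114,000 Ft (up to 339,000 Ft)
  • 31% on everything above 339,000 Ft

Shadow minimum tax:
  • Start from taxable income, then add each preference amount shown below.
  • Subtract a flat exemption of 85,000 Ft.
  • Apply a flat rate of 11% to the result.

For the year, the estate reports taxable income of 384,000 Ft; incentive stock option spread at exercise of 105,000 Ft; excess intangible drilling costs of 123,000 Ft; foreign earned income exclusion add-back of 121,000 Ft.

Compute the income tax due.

71,280 Ft

Ordinary income tax:
  225,000 Ft × 9% = 20,250 Ft
  114,000 Ft × 17% = 19,380 Ft
  45,000 Ft × 31% = 13,950 Ft
  → 53,580 Ft

Shadow minimum tax:
  Adjusted income: 384,000 Ft + 105,000 Ft + 123,000 Ft + 121,000 Ft = 733,000 Ft
  Less exemption 85,000 Ft → base 648,000 Ft
  648,000 Ft × 11% = 71,280 Ft

71,280 Ft > 53,580 Ft, so the shadow minimum tax is the binding amount.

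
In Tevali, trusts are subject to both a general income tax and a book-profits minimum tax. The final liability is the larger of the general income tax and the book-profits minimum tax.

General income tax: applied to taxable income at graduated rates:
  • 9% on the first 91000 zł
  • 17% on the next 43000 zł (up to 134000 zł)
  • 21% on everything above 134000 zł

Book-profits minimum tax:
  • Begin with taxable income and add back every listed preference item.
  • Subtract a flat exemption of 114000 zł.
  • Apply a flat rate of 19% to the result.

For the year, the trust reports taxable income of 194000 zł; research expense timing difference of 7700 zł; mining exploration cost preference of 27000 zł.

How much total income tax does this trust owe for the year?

Book-profits minimum tax:
  Adjusted income: 194000 zł + 7700 zł + 27000 zł = 228700 zł
  Less exemption 114000 zł → base 114700 zł
  114700 zł × 19% = 21793 zł

General income tax:
  91000 zł × 9% = 8190 zł
  43000 zł × 17% = 7310 zł
  60000 zł × 21% = 12600 zł
  → 28100 zł

28100 zł > 21793 zł, so the general income tax governs.

28100 zł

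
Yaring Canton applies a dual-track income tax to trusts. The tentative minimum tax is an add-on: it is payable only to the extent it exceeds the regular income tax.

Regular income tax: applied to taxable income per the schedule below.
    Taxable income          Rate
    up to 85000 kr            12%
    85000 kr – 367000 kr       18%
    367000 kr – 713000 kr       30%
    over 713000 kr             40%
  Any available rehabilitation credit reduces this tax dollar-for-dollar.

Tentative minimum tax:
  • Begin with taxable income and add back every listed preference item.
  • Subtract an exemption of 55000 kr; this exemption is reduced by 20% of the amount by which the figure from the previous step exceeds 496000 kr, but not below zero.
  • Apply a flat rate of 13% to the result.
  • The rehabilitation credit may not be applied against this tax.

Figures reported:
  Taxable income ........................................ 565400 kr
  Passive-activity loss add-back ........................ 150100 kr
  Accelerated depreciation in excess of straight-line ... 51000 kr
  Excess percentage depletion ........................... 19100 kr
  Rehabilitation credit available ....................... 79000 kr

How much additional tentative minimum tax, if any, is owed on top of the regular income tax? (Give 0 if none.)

Tentative minimum tax:
  Adjusted income: 565400 kr + 150100 kr + 51000 kr + 19100 kr = 785600 kr
  Exemption: 20% × (785600 kr − 496000 kr) = 57920 kr ≥ 55000 kr, so the exemption is fully phased out
  Base: 785600 kr − 0 kr = 785600 kr
  785600 kr × 13% = 102128 kr

Regular income tax:
  85000 kr × 12% = 10200 kr
  282000 kr × 18% = 50760 kr
  198400 kr × 30% = 59520 kr
  → 120480 kr
  Less rehabilitation credit 79000 kr → 41480 kr

Excess of tentative minimum tax over regular income tax: 102128 kr − 41480 kr = 60648 kr.

60648 kr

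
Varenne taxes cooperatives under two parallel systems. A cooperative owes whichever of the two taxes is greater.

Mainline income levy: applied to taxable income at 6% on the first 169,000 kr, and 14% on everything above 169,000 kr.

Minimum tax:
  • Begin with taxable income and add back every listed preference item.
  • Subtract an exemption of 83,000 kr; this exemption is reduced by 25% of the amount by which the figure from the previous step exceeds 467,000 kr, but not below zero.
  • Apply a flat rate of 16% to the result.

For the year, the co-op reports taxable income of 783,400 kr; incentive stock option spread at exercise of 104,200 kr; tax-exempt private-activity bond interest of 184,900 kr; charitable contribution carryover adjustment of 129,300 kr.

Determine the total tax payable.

Mainline income levy:
  169,000 kr × 6% = 10,140 kr
  614,400 kr × 14% = 86,016 kr
  → 96,156 kr

Minimum tax:
  Adjusted income: 783,400 kr + 104,200 kr + 184,900 kr + 129,300 kr = 1,201,800 kr
  Exemption: 25% × (1,201,800 kr − 467,000 kr) = 183,700 kr ≥ 83,000 kr, so the exemption is fully phased out
  Base: 1,201,800 kr − 0 kr = 1,201,800 kr
  1,201,800 kr × 16% = 192,288 kr

192,288 kr > 96,156 kr, so the minimum tax is the binding amount.

192,288 kr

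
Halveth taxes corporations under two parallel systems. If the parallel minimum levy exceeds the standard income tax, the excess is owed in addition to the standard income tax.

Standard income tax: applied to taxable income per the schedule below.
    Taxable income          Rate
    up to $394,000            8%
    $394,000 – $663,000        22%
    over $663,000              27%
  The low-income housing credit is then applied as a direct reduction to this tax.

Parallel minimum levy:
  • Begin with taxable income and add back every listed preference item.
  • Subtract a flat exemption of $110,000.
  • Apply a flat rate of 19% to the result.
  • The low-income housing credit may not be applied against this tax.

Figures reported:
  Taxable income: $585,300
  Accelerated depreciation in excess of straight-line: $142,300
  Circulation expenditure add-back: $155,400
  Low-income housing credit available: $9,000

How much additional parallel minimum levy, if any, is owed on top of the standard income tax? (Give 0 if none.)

$82,264

Parallel minimum levy:
  Adjusted income: $585,300 + $142,300 + $155,400 = $883,000
  Less exemption $110,000 → base $773,000
  $773,000 × 19% = $146,870

Standard income tax:
  $394,000 × 8% = $31,520
  $191,300 × 22% = $42,086
  → $73,606
  Less low-income housing credit $9,000 → $64,606

Excess of parallel minimum levy over standard income tax: $146,870 − $64,606 = $82,264.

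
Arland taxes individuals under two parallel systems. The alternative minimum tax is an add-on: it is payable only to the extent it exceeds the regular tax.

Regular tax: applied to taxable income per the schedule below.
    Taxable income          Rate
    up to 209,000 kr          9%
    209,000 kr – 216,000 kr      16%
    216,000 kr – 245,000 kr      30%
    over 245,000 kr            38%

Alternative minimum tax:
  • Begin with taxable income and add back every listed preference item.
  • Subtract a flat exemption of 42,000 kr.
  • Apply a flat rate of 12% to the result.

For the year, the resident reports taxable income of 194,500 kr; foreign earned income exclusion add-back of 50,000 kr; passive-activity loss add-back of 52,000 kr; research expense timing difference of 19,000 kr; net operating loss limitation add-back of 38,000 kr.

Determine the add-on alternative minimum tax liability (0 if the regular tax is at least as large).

Alternative minimum tax:
  Adjusted income: 194,500 kr + 50,000 kr + 52,000 kr + 19,000 kr + 38,000 kr = 353,500 kr
  Less exemption 42,000 kr → base 311,500 kr
  311,500 kr × 12% = 37,380 kr

Regular tax:
  194,500 kr × 9% = 17,505 kr

Excess of alternative minimum tax over regular tax: 37,380 kr − 17,505 kr = 19,875 kr.

19,875 kr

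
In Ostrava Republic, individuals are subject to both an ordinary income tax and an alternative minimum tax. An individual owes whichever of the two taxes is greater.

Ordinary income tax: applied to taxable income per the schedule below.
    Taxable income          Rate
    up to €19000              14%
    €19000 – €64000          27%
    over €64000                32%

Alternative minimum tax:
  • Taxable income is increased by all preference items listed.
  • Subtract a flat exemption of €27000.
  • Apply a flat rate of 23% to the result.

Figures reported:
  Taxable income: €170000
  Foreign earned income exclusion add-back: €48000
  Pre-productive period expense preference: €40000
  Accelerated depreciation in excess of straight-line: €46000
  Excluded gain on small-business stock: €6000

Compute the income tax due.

€65090

Alternative minimum tax:
  Adjusted income: €170000 + €48000 + €40000 + €46000 + €6000 = €310000
  Less exemption €27000 → base €283000
  €283000 × 23% = €65090

Ordinary income tax:
  €19000 × 14% = €2660
  €45000 × 27% = €12150
  €106000 × 32% = €33920
  → €48730

€65090 > €48730, so the alternative minimum tax is the binding amount.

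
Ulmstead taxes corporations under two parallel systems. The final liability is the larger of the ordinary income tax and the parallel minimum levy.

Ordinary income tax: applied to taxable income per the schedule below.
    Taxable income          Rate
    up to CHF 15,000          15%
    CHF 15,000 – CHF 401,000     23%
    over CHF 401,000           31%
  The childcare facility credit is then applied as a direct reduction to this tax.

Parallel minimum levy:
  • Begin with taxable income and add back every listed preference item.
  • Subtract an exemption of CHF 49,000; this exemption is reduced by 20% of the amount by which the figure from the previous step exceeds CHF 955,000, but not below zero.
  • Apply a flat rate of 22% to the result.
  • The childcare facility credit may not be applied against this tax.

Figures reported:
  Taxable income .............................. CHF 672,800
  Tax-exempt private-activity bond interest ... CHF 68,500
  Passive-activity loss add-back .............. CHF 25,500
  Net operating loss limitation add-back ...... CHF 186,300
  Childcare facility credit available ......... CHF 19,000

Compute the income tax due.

CHF 198,902

Ordinary income tax:
  CHF 15,000 × 15% = CHF 2,250
  CHF 386,000 × 23% = CHF 88,780
  CHF 271,800 × 31% = CHF 84,258
  → CHF 175,288
  Less childcare facility credit CHF 19,000 → CHF 156,288

Parallel minimum levy:
  Adjusted income: CHF 672,800 + CHF 68,500 + CHF 25,500 + CHF 186,300 = CHF 953,100
  Exemption: CHF 953,100 ≤ CHF 955,000, so full CHF 49,000 applies
  Base: CHF 953,100 − CHF 49,000 = CHF 904,100
  CHF 904,100 × 22% = CHF 198,902

CHF 198,902 > CHF 156,288, so the parallel minimum levy is the binding amount.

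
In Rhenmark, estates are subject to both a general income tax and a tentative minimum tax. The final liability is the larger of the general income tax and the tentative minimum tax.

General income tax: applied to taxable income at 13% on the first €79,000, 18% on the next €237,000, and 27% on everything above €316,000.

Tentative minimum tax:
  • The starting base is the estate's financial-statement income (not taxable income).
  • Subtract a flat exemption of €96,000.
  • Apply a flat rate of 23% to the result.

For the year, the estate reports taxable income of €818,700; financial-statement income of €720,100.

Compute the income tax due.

€188,659

Tentative minimum tax:
  Base (financial-statement income): €720,100
  Less exemption €96,000 → base €624,100
  €624,100 × 23% = €143,543

General income tax:
  €79,000 × 13% = €10,270
  €237,000 × 18% = €42,660
  €502,700 × 27% = €135,729
  → €188,659

€188,659 > €143,543, so the general income tax governs.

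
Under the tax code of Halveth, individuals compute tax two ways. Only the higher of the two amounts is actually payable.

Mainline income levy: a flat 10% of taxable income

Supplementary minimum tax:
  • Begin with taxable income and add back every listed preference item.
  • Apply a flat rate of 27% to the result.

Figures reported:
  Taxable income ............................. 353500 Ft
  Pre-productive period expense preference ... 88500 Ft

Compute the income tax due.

Supplementary minimum tax:
  Adjusted income: 353500 Ft + 88500 Ft = 442000 Ft
  442000 Ft × 27% = 119340 Ft

Mainline income levy:
  353500 Ft × 10% = 35350 Ft

119340 Ft > 35350 Ft, so the supplementary minimum tax is the binding amount.

119340 Ft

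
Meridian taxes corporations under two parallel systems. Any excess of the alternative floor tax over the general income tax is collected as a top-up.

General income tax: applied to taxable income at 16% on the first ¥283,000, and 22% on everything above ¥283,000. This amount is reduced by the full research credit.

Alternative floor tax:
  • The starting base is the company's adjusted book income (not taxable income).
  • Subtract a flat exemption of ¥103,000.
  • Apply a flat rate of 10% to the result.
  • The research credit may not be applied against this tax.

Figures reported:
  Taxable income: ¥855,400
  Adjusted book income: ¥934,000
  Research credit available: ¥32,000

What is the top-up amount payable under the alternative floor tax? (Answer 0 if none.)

General income tax:
  ¥283,000 × 16% = ¥45,280
  ¥572,400 × 22% = ¥125,928
  → ¥171,208
  Less research credit ¥32,000 → ¥139,208

Alternative floor tax:
  Base (adjusted book income): ¥934,000
  Less exemption ¥103,000 → base ¥831,000
  ¥831,000 × 10% = ¥83,100

¥83,100 ≤ ¥139,208, so no add-on is due.

¥0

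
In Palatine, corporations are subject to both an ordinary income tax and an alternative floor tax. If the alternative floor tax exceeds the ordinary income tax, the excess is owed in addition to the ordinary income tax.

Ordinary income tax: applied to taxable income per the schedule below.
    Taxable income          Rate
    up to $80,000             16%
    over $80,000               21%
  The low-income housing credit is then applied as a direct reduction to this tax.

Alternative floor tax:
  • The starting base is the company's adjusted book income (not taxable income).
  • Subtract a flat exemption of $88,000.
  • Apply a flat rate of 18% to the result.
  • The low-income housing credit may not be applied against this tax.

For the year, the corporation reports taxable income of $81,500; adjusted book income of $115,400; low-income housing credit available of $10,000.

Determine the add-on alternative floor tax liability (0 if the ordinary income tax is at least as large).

Alternative floor tax:
  Base (adjusted book income): $115,400
  Less exemption $88,000 → base $27,400
  $27,400 × 18% = $4,932

Ordinary income tax:
  $80,000 × 16% = $12,800
  $1,500 × 21% = $315
  → $13,115
  Less low-income housing credit $10,000 → $3,115

Excess of alternative floor tax over ordinary income tax: $4,932 − $3,115 = $1,817.

$1,817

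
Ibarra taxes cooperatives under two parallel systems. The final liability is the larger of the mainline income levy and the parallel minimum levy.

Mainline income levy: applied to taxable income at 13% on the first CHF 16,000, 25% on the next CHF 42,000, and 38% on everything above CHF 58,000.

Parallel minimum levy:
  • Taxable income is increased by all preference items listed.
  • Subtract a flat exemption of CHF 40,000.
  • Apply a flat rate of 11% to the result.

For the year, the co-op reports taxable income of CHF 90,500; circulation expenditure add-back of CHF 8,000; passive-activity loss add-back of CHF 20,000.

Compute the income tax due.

CHF 24,930

Parallel minimum levy:
  Adjusted income: CHF 90,500 + CHF 8,000 + CHF 20,000 = CHF 118,500
  Less exemption CHF 40,000 → base CHF 78,500
  CHF 78,500 × 11% = CHF 8,635

Mainline income levy:
  CHF 16,000 × 13% = CHF 2,080
  CHF 42,000 × 25% = CHF 10,500
  CHF 32,500 × 38% = CHF 12,350
  → CHF 24,930

CHF 24,930 > CHF 8,635, so the mainline income levy governs.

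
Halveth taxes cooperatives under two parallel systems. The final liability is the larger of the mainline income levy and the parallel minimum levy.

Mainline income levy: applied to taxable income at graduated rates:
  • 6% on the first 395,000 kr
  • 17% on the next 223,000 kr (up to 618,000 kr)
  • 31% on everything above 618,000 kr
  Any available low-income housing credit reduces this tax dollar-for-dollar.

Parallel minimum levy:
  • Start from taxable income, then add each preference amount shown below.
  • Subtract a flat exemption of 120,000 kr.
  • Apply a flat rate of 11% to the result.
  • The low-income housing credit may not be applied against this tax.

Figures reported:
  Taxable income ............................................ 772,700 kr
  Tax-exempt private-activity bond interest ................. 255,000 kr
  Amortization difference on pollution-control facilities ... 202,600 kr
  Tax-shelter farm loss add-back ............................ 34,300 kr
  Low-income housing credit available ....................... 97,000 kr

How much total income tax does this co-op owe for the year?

Mainline income levy:
  395,000 kr × 6% = 23,700 kr
  223,000 kr × 17% = 37,910 kr
  154,700 kr × 31% = 47,957 kr
  → 109,567 kr
  Less low-income housing credit 97,000 kr → 12,567 kr

Parallel minimum levy:
  Adjusted income: 772,700 kr + 255,000 kr + 202,600 kr + 34,300 kr = 1,264,600 kr
  Less exemption 120,000 kr → base 1,144,600 kr
  1,144,600 kr × 11% = 125,906 kr

125,906 kr > 12,567 kr, so the parallel minimum levy is the binding amount.

125,906 kr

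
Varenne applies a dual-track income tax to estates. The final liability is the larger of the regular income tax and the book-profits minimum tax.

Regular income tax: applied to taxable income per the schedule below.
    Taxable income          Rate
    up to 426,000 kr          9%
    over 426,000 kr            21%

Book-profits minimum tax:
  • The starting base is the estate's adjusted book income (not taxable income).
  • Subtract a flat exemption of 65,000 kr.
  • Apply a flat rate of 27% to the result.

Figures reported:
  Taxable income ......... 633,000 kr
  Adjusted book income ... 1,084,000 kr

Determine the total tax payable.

275,130 kr

Regular income tax:
  426,000 kr × 9% = 38,340 kr
  207,000 kr × 21% = 43,470 kr
  → 81,810 kr

Book-profits minimum tax:
  Base (adjusted book income): 1,084,000 kr
  Less exemption 65,000 kr → base 1,019,000 kr
  1,019,000 kr × 27% = 275,130 kr

275,130 kr > 81,810 kr, so the book-profits minimum tax is the binding amount.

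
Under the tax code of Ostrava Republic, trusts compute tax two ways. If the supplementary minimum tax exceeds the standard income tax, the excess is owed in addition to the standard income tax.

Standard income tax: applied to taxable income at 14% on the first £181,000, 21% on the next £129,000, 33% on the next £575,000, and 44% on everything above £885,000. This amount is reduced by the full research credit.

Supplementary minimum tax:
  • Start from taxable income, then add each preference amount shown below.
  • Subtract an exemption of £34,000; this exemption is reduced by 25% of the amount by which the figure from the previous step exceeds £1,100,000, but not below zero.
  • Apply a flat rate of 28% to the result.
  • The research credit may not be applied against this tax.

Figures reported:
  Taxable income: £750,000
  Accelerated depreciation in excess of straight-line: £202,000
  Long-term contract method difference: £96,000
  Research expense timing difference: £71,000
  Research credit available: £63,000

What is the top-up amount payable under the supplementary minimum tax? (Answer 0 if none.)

Supplementary minimum tax:
  Adjusted income: £750,000 + £202,000 + £96,000 + £71,000 = £1,119,000
  Exemption: £34,000 − 25% × (£1,119,000 − £1,100,000) = £34,000 − £4,750 = £29,250
  Base: £1,119,000 − £29,250 = £1,089,750
  £1,089,750 × 28% = £305,130

Standard income tax:
  £181,000 × 14% = £25,340
  £129,000 × 21% = £27,090
  £440,000 × 33% = £145,200
  → £197,630
  Less research credit £63,000 → £134,630

Excess of supplementary minimum tax over standard income tax: £305,130 − £134,630 = £170,500.

£170,500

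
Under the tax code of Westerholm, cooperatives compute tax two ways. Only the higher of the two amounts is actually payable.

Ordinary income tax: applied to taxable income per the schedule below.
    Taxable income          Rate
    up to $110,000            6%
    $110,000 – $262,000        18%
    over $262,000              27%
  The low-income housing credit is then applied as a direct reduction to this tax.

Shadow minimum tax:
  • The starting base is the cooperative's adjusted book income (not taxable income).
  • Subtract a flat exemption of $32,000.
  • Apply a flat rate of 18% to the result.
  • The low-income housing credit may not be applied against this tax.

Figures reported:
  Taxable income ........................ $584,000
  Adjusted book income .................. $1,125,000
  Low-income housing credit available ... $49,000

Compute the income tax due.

Shadow minimum tax:
  Base (adjusted book income): $1,125,000
  Less exemption $32,000 → base $1,093,000
  $1,093,000 × 18% = $196,740

Ordinary income tax:
  $110,000 × 6% = $6,600
  $152,000 × 18% = $27,360
  $322,000 × 27% = $86,940
  → $120,900
  Less low-income housing credit $49,000 → $71,900

$196,740 > $71,900, so the shadow minimum tax is the binding amount.

$196,740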